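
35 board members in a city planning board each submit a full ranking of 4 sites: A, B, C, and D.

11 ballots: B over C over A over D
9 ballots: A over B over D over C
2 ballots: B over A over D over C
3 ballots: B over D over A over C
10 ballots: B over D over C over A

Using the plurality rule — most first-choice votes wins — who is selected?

B

First-place vote totals:
  A: 9
  B: 26
  C: 0
  D: 0
B has the most first-place votes.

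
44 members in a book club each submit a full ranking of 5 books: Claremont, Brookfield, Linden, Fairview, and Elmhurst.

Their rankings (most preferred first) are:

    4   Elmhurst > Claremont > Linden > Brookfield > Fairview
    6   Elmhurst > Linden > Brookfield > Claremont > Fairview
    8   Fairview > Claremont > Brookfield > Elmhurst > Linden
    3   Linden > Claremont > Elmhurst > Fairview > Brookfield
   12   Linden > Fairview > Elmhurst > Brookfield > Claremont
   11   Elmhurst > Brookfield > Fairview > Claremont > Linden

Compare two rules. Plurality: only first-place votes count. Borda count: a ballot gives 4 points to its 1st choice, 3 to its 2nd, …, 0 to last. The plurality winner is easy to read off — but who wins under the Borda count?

Elmhurst

Plurality first-place counts: Claremont 0, Brookfield 0, Linden 15, Fairview 8, Elmhurst 21 → Elmhurst.
Borda totals: Claremont 62, Brookfield 77, Linden 86, Fairview 93, Elmhurst 122 → Elmhurst.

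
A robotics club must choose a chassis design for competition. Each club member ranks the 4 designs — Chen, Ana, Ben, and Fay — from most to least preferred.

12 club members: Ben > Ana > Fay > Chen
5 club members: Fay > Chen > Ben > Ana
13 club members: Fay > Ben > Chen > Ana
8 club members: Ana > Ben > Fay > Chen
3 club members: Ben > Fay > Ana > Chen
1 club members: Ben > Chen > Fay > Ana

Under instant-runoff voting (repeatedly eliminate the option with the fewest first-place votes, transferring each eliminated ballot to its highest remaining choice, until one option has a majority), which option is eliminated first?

Round 1: Fay 18, Ben 16, Ana 8, Chen 0. Chen has the fewest and is eliminated.
Round 2: Fay 18, Ben 16, Ana 8. Ana has the fewest and is eliminated.
Round 3: Ben 24, Fay 18. Ben has a majority.

Chen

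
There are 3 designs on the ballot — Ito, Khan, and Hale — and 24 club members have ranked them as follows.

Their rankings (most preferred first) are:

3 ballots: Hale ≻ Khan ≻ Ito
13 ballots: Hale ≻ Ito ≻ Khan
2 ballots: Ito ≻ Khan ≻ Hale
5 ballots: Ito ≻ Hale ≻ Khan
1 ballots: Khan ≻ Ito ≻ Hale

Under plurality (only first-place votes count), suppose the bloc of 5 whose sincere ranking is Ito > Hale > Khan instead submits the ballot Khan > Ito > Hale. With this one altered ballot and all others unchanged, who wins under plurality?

First-place totals with the altered ballot: Ito 2, Khan 6, Hale 16.
The winner is unchanged: still Hale.

Hale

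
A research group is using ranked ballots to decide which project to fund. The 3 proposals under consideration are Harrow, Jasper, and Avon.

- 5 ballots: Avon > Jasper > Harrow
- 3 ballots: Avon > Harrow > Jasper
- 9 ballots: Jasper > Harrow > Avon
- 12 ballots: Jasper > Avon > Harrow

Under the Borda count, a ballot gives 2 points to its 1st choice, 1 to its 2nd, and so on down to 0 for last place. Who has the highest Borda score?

Jasper

Borda scores:
  Harrow: 5·0 + 3·1 + 9·1 + 12·0 = 12
  Jasper: 5·1 + 3·0 + 9·2 + 12·2 = 47
  Avon: 5·2 + 3·2 + 9·0 + 12·1 = 28
Jasper has the highest total.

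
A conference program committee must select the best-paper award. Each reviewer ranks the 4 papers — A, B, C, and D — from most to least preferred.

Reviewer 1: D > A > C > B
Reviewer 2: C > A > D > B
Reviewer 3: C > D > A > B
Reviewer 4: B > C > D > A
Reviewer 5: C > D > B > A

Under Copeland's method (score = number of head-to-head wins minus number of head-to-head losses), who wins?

Pairwise results:
  A vs B: A wins 3–2.
  A vs C: C wins 4–1.
  A vs D: D wins 4–1.
  B vs C: C wins 4–1.
  B vs D: D wins 4–1.
  C vs D: C wins 4–1.
Copeland scores (wins − losses):
  A: 1 − 2 = -1
  B: 0 − 3 = -3
  C: 3 − 0 = 3
  D: 2 − 1 = 1
C has the best Copeland score.

C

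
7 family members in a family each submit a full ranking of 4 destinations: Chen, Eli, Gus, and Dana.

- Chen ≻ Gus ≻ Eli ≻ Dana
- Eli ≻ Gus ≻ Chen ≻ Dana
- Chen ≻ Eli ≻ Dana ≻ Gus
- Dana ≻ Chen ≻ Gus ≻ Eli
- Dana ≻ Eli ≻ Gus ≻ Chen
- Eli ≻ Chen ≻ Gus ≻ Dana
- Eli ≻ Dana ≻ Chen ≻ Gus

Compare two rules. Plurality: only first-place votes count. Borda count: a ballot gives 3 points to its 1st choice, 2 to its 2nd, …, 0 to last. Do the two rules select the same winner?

Yes

Plurality first-place counts: Chen 2, Eli 3, Gus 0, Dana 2 → Eli.
Borda totals: Chen 12, Eli 14, Gus 7, Dana 9 → Eli.
The two rules agree on Eli.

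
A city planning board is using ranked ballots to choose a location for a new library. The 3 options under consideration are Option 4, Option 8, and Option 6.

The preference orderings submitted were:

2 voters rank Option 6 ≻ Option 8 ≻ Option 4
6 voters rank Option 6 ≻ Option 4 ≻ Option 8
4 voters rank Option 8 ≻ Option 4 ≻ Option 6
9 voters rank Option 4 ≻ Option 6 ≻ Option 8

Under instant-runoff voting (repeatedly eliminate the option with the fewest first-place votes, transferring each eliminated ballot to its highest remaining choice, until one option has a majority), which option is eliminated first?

Option 8

Round 1: Option 4 9, Option 6 8, Option 8 4. Option 8 has the fewest and is eliminated.
Round 2: Option 4 13, Option 6 8. Option 4 has a majority.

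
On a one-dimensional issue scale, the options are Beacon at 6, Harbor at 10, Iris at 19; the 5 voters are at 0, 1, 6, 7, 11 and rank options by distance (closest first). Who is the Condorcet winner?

With single-peaked preferences on a line, the Condorcet winner is the candidate closest to the median voter.
The median voter (position 6) is closest to Beacon at 6.
Check: Beacon vs Harbor — voters closer to Beacon: 4 of 5.

Beacon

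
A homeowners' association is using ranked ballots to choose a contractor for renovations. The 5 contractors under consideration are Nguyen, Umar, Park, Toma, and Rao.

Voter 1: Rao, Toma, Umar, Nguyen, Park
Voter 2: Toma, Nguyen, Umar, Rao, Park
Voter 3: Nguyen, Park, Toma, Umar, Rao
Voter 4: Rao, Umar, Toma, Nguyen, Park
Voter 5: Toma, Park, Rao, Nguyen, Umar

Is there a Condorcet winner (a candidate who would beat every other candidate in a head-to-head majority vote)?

Head-to-head results (5 voters total):
Nguyen vs Umar: Nguyen wins 3–2.
Nguyen vs Park: Nguyen wins 4–1.
Nguyen vs Toma: Toma wins 4–1.
Nguyen vs Rao: Rao wins 3–2.
Umar vs Park: Umar wins 3–2.
Umar vs Toma: Toma wins 4–1.
Umar vs Rao: Rao wins 3–2.
Park vs Toma: Toma wins 4–1.
Park vs Rao: Rao wins 3–2.
Toma vs Rao: Toma wins 3–2.
Toma beats each rival — Nguyen (4–1), Umar (4–1), Park (4–1), Rao (3–2) — so Toma is the Condorcet winner.

Yes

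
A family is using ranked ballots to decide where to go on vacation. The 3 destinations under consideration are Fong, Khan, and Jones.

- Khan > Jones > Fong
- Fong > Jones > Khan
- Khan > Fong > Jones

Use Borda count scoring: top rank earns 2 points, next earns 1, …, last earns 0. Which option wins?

Borda scores:
  Fong: 0 + 2 + 1 = 3
  Khan: 2 + 0 + 2 = 4
  Jones: 1 + 1 + 0 = 2
Khan has the highest total.

Khan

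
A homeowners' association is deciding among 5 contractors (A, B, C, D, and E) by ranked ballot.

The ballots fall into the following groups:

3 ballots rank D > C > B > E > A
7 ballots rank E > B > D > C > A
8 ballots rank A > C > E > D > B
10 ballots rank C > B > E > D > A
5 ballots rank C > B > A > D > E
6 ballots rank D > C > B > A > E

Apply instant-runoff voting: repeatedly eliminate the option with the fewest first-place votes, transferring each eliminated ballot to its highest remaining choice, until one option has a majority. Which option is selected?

C

Round 1: C 15, D 9, A 8, E 7, B 0. B has the fewest and is eliminated.
Round 2: C 15, D 9, A 8, E 7. E has the fewest and is eliminated.
Round 3: D 16, C 15, A 8. A has the fewest and is eliminated.
Round 4: C 23, D 16. C has a majority.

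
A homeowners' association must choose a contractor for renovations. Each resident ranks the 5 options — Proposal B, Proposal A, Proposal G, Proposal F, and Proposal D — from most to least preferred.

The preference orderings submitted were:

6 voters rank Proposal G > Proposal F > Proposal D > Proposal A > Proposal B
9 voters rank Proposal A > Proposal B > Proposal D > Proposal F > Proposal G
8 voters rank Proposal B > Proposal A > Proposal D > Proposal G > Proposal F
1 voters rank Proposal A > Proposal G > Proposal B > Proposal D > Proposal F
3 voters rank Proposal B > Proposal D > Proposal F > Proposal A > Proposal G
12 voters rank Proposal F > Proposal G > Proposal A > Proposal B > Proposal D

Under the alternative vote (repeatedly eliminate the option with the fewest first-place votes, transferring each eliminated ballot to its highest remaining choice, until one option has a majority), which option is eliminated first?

Round 1: Proposal F 12, Proposal B 11, Proposal A 10, Proposal G 6, Proposal D 0. Proposal D has the fewest and is eliminated.
Round 2: Proposal F 12, Proposal B 11, Proposal A 10, Proposal G 6. Proposal G has the fewest and is eliminated.
Round 3: Proposal F 18, Proposal B 11, Proposal A 10. Proposal A has the fewest and is eliminated.
Round 4: Proposal B 21, Proposal F 18. Proposal B has a majority.

Proposal D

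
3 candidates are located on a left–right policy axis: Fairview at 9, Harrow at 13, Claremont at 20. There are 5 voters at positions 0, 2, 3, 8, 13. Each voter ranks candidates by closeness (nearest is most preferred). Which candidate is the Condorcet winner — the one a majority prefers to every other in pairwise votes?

With single-peaked preferences on a line, the Condorcet winner is the candidate closest to the median voter.
The median voter (position 3) is closest to Fairview at 9.
Check: Fairview vs Harrow — voters closer to Fairview: 4 of 5.

Fairview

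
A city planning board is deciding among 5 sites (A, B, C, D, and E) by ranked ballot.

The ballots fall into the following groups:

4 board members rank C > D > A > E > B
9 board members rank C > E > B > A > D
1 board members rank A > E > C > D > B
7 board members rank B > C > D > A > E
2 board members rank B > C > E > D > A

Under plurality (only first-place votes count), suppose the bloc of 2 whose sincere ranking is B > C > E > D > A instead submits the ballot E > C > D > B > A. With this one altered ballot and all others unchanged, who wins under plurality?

First-place totals with the altered ballot: A 1, B 7, C 13, D 0, E 2.
The winner is unchanged: still C.

C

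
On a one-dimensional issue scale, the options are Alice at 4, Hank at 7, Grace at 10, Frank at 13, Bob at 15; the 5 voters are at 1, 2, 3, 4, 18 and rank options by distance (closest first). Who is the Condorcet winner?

Alice

With single-peaked preferences on a line, the Condorcet winner is the candidate closest to the median voter.
The median voter (position 3) is closest to Alice at 4.
Check: Alice vs Bob — voters closer to Alice: 4 of 5.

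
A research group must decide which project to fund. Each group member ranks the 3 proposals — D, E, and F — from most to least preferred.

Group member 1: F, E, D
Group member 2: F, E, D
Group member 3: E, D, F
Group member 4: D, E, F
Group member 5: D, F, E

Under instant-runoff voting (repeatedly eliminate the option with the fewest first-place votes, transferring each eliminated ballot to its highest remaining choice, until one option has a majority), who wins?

Round 1: D 2, F 2, E 1. E has the fewest and is eliminated.
Round 2: D 3, F 2. D has a majority.

D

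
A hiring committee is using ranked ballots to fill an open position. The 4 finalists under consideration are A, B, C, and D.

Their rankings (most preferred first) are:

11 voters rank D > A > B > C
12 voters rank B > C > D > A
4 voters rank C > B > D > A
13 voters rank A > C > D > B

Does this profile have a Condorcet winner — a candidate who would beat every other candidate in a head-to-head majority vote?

No

Head-to-head results (40 voters total):
A vs B: A wins 24–16.
A vs C: A wins 24–16.
A vs D: D wins 27–13.
B vs C: B wins 23–17.
B vs D: D wins 24–16.
C vs D: C wins 29–11.
No candidate beats all others: A beats C beats D beats A, a majority cycle.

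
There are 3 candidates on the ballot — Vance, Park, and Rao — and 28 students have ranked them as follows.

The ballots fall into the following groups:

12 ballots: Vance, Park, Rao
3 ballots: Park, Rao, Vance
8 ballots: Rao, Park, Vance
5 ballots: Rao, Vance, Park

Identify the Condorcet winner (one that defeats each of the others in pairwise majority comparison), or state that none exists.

Head-to-head results (28 voters total):
Vance vs Park: Vance wins 17–11.
Vance vs Rao: Rao wins 16–12.
Park vs Rao: Park wins 15–13.
No candidate beats all others: Vance beats Park beats Rao beats Vance, a majority cycle.

No Condorcet winner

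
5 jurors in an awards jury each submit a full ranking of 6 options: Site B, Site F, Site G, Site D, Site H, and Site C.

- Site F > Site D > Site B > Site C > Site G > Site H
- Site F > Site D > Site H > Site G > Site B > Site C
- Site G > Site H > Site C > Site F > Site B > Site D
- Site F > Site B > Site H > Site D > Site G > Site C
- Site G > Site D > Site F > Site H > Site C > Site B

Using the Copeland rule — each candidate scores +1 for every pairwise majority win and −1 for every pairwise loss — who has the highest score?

Pairwise results:
  Site B vs Site F: Site F wins 5–0.
  Site B vs Site G: Site G wins 3–2.
  Site B vs Site D: Site D wins 3–2.
  Site B vs Site H: Site H wins 3–2.
  Site B vs Site C: Site B wins 3–2.
  Site F vs Site G: Site F wins 3–2.
  Site F vs Site D: Site F wins 4–1.
  Site F vs Site H: Site F wins 4–1.
  Site F vs Site C: Site F wins 4–1.
  Site G vs Site D: Site D wins 3–2.
  Site G vs Site H: Site G wins 3–2.
  Site G vs Site C: Site G wins 4–1.
  Site D vs Site H: Site D wins 3–2.
  Site D vs Site C: Site D wins 4–1.
  Site H vs Site C: Site H wins 4–1.
Copeland scores (wins − losses):
  Site B: 1 − 4 = -3
  Site F: 5 − 0 = 5
  Site G: 3 − 2 = 1
  Site D: 4 − 1 = 3
  Site H: 2 − 3 = -1
  Site C: 0 − 5 = -5
Site F has the best Copeland score.

Site F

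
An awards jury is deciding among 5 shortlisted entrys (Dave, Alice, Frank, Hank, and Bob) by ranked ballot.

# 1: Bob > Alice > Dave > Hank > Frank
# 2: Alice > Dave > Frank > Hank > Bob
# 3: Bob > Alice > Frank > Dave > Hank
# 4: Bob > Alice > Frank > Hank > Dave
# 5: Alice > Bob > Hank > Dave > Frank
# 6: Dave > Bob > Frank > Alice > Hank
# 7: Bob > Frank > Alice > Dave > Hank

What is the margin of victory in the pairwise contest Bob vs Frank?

Ballots ranking Bob above Frank: 6.
Ballots ranking Frank above Bob: 1.
Bob wins 6–1, a margin of 5.

5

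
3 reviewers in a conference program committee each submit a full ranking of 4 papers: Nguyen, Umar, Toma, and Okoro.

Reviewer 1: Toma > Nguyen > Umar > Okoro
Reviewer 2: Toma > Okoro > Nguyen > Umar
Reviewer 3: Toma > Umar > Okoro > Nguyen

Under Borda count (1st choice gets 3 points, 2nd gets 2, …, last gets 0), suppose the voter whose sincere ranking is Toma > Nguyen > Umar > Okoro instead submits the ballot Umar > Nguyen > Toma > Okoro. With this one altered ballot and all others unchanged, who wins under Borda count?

Toma

Borda totals with the altered ballot: Nguyen 3, Umar 5, Toma 7, Okoro 3.
The winner is unchanged: still Toma.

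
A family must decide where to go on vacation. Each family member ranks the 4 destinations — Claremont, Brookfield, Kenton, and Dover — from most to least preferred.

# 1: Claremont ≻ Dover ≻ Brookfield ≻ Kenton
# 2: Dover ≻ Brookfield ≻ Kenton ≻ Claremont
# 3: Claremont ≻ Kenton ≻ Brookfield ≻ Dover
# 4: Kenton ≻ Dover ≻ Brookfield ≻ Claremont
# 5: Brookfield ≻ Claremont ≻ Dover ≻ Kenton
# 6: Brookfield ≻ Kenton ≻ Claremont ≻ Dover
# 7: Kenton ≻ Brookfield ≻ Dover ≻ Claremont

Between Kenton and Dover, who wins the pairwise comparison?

Kenton

Ballots ranking Kenton above Dover: 4.
Ballots ranking Dover above Kenton: 3.
Kenton wins the head-to-head, 4–3.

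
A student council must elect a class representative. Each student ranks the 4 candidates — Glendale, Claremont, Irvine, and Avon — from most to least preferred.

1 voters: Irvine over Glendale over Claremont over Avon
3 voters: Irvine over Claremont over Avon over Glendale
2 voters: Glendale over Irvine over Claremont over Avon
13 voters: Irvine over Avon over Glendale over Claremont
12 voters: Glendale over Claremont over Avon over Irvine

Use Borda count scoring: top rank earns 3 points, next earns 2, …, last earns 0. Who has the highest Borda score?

Glendale

Borda scores:
  Glendale: 2 + 3·0 + 2·3 + 13·1 + 12·3 = 57
  Claremont: 1 + 3·2 + 2·1 + 13·0 + 12·2 = 33
  Irvine: 3 + 3·3 + 2·2 + 13·3 + 12·0 = 55
  Avon: 0 + 3·1 + 2·0 + 13·2 + 12·1 = 41
Glendale has the highest total.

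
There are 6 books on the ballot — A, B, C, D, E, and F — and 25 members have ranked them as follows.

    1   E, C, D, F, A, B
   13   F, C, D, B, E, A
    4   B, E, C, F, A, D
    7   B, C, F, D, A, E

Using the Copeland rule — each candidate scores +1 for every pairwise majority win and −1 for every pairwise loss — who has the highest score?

Pairwise results:
  A vs B: B wins 24–1.
  A vs C: C wins 25–0.
  A vs D: D wins 21–4.
  A vs E: E wins 18–7.
  A vs F: F wins 25–0.
  B vs C: C wins 14–11.
  B vs D: D wins 14–11.
  B vs E: B wins 24–1.
  B vs F: F wins 14–11.
  C vs D: C wins 25–0.
  C vs E: C wins 20–5.
  C vs F: F wins 13–12.
  D vs E: D wins 20–5.
  D vs F: F wins 24–1.
  E vs F: F wins 20–5.
Copeland scores (wins − losses):
  A: 0 − 5 = -5
  B: 2 − 3 = -1
  C: 4 − 1 = 3
  D: 3 − 2 = 1
  E: 1 − 4 = -3
  F: 5 − 0 = 5
F has the best Copeland score.

F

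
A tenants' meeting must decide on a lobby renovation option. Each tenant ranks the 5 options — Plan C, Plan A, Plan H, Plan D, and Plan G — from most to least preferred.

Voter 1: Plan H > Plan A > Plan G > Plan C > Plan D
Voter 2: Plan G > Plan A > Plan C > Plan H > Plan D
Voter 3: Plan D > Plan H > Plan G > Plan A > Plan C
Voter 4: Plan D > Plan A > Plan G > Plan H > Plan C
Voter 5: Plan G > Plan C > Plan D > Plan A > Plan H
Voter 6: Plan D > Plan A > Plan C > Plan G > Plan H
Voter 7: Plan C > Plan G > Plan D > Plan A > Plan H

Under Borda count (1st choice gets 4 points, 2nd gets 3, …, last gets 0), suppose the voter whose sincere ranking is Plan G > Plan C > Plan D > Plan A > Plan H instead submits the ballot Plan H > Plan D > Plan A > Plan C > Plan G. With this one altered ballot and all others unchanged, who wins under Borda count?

Borda totals with the altered ballot: Plan C 10, Plan A 16, Plan H 13, Plan D 17, Plan G 14.
The switch changes the winner from Plan G to Plan D.

Plan D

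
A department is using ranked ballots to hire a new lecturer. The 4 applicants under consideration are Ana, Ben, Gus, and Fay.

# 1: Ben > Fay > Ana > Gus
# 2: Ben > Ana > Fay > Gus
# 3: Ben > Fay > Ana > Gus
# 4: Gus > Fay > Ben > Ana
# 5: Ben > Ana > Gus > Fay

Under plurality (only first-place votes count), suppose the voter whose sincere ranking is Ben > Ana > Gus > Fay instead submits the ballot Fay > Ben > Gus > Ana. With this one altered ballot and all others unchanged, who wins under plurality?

Ben

First-place totals with the altered ballot: Ana 0, Ben 3, Gus 1, Fay 1.
The winner is unchanged: still Ben.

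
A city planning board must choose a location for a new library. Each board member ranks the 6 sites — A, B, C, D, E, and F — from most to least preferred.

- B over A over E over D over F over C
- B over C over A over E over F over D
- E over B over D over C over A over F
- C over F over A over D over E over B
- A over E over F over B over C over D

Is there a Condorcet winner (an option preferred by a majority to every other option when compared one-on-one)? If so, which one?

Head-to-head results (5 voters total):
A vs B: B wins 3–2.
A vs C: C wins 3–2.
A vs D: A wins 4–1.
A vs E: A wins 4–1.
A vs F: A wins 4–1.
B vs C: B wins 4–1.
B vs D: B wins 4–1.
B vs E: E wins 3–2.
B vs F: B wins 3–2.
C vs D: C wins 3–2.
C vs E: E wins 3–2.
C vs F: C wins 3–2.
D vs E: E wins 4–1.
D vs F: F wins 3–2.
E vs F: E wins 4–1.
No candidate beats all others: A beats E beats B beats A, a majority cycle.

There is no Condorcet winner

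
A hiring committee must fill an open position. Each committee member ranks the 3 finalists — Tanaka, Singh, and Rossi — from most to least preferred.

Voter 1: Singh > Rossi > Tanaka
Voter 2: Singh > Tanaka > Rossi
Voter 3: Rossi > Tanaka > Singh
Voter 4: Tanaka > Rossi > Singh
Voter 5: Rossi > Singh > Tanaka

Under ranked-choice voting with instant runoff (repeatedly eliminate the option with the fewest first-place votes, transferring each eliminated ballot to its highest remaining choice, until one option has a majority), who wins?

Round 1: Singh 2, Rossi 2, Tanaka 1. Tanaka has the fewest and is eliminated.
Round 2: Rossi 3, Singh 2. Rossi has a majority.

Rossi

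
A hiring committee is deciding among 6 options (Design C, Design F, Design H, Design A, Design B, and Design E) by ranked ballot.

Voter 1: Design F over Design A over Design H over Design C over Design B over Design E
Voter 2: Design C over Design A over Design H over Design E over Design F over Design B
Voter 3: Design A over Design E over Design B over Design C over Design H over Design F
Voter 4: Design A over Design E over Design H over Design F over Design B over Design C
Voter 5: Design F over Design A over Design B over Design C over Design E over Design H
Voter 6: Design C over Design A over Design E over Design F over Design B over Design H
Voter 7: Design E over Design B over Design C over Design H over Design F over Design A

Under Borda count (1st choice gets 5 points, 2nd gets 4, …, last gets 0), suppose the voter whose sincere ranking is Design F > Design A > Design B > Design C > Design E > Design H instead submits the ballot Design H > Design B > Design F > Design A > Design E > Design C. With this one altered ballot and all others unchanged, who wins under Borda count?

Borda totals with the altered ballot: Design C 17, Design F 14, Design H 17, Design A 24, Design B 14, Design E 19.
The winner is unchanged: still Design A.

Design A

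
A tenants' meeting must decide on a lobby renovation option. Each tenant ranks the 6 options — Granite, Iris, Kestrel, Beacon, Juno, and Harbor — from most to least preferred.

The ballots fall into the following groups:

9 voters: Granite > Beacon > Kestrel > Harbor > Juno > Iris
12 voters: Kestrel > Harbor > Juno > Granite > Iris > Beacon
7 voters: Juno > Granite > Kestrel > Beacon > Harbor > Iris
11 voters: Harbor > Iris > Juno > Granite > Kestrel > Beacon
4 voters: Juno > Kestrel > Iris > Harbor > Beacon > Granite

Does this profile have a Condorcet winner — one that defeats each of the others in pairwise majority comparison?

No

Head-to-head results (43 voters total):
Granite vs Iris: Granite wins 28–15.
Granite vs Kestrel: Granite wins 27–16.
Granite vs Beacon: Granite wins 39–4.
Granite vs Juno: Juno wins 34–9.
Granite vs Harbor: Harbor wins 27–16.
Iris vs Kestrel: Kestrel wins 32–11.
Iris vs Beacon: Iris wins 27–16.
Iris vs Juno: Juno wins 32–11.
Iris vs Harbor: Harbor wins 39–4.
Kestrel vs Beacon: Kestrel wins 34–9.
Kestrel vs Juno: Juno wins 22–21.
Kestrel vs Harbor: Kestrel wins 32–11.
Beacon vs Juno: Juno wins 34–9.
Beacon vs Harbor: Harbor wins 27–16.
Juno vs Harbor: Harbor wins 32–11.
No candidate beats all others: Granite beats Kestrel beats Harbor beats Granite, a majority cycle.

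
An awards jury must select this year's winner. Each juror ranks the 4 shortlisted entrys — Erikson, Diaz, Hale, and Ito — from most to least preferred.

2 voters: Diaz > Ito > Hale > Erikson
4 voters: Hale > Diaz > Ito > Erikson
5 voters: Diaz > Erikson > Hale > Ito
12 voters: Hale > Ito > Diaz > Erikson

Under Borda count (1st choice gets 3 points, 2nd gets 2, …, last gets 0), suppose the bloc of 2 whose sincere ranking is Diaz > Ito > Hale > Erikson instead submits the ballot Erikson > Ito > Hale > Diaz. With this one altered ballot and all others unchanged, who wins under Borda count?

Hale

Borda totals with the altered ballot: Erikson 16, Diaz 35, Hale 55, Ito 32.
The winner is unchanged: still Hale.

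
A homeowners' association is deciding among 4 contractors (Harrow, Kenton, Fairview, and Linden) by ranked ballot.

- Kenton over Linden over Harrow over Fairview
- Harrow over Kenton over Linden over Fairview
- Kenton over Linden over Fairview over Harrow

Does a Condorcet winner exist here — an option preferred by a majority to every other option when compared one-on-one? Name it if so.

Kenton

Head-to-head results (3 voters total):
Harrow vs Kenton: Kenton wins 2–1.
Harrow vs Fairview: Harrow wins 2–1.
Harrow vs Linden: Linden wins 2–1.
Kenton vs Fairview: Kenton wins 3–0.
Kenton vs Linden: Kenton wins 3–0.
Fairview vs Linden: Linden wins 3–0.
Kenton beats each rival — Harrow (2–1), Fairview (3–0), Linden (3–0) — so Kenton is the Condorcet winner.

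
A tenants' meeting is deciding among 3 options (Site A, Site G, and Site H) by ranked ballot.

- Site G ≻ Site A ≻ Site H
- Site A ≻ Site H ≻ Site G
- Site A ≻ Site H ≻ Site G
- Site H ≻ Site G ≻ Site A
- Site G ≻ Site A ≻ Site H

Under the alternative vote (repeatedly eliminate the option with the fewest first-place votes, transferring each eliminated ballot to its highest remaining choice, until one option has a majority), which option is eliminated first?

Site H

Round 1: Site A 2, Site G 2, Site H 1. Site H has the fewest and is eliminated.
Round 2: Site G 3, Site A 2. Site G has a majority.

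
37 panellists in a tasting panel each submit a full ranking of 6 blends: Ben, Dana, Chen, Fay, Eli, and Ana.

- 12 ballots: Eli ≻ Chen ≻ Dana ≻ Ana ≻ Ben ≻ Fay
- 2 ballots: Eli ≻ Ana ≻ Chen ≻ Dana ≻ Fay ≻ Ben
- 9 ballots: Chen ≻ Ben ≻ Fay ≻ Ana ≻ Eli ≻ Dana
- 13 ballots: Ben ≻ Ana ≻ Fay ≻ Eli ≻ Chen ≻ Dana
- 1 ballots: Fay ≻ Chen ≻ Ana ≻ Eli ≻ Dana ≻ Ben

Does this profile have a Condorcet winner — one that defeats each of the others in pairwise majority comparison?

Head-to-head results (37 voters total):
Ben vs Dana: Ben wins 22–15.
Ben vs Chen: Chen wins 24–13.
Ben vs Fay: Ben wins 34–3.
Ben vs Eli: Ben wins 22–15.
Ben vs Ana: Ben wins 22–15.
Dana vs Chen: Chen wins 37–0.
Dana vs Fay: Fay wins 23–14.
Dana vs Eli: Eli wins 37–0.
Dana vs Ana: Ana wins 25–12.
Chen vs Fay: Chen wins 23–14.
Chen vs Eli: Eli wins 27–10.
Chen vs Ana: Chen wins 22–15.
Fay vs Eli: Fay wins 23–14.
Fay vs Ana: Ana wins 27–10.
Eli vs Ana: Ana wins 23–14.
No candidate beats all others: Ben beats Eli beats Chen beats Ben, a majority cycle.

No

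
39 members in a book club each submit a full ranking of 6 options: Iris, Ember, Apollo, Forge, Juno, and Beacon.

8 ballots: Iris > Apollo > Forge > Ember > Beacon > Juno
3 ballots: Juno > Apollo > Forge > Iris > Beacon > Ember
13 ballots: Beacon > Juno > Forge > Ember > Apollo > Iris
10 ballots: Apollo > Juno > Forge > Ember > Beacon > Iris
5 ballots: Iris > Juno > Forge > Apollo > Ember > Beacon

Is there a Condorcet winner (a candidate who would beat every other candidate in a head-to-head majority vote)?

No

Head-to-head results (39 voters total):
Iris vs Ember: Ember wins 23–16.
Iris vs Apollo: Apollo wins 26–13.
Iris vs Forge: Forge wins 26–13.
Iris vs Juno: Juno wins 26–13.
Iris vs Beacon: Beacon wins 23–16.
Ember vs Apollo: Apollo wins 26–13.
Ember vs Forge: Forge wins 39–0.
Ember vs Juno: Juno wins 31–8.
Ember vs Beacon: Ember wins 23–16.
Apollo vs Forge: Apollo wins 21–18.
Apollo vs Juno: Juno wins 21–18.
Apollo vs Beacon: Apollo wins 26–13.
Forge vs Juno: Juno wins 31–8.
Forge vs Beacon: Forge wins 26–13.
Juno vs Beacon: Beacon wins 21–18.
No candidate beats all others: Ember beats Beacon beats Juno beats Ember, a majority cycle.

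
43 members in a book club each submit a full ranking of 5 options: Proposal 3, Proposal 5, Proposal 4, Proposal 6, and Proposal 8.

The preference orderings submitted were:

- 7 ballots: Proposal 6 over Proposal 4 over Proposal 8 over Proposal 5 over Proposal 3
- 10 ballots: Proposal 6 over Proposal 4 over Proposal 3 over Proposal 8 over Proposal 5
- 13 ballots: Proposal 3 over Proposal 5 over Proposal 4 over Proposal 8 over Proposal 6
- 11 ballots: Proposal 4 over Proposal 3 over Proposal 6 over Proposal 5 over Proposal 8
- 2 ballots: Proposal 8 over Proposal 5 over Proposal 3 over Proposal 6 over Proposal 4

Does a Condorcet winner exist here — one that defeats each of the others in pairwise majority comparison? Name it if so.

Proposal 4

Head-to-head results (43 voters total):
Proposal 3 vs Proposal 5: Proposal 3 wins 34–9.
Proposal 3 vs Proposal 4: Proposal 4 wins 28–15.
Proposal 3 vs Proposal 6: Proposal 3 wins 26–17.
Proposal 3 vs Proposal 8: Proposal 3 wins 34–9.
Proposal 5 vs Proposal 4: Proposal 4 wins 28–15.
Proposal 5 vs Proposal 6: Proposal 6 wins 28–15.
Proposal 5 vs Proposal 8: Proposal 5 wins 24–19.
Proposal 4 vs Proposal 6: Proposal 4 wins 24–19.
Proposal 4 vs Proposal 8: Proposal 4 wins 41–2.
Proposal 6 vs Proposal 8: Proposal 6 wins 28–15.
Proposal 4 beats each rival — Proposal 3 (28–15), Proposal 5 (28–15), Proposal 6 (24–19), Proposal 8 (41–2) — so Proposal 4 is the Condorcet winner.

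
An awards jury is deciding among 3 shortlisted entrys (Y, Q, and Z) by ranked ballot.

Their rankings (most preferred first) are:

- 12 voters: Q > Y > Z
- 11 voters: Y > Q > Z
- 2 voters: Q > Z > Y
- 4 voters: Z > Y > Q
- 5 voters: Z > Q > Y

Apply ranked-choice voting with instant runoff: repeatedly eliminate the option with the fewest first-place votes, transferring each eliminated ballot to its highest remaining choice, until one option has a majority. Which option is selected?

Q

Round 1: Q 14, Y 11, Z 9. Z has the fewest and is eliminated.
Round 2: Q 19, Y 15. Q has a majority.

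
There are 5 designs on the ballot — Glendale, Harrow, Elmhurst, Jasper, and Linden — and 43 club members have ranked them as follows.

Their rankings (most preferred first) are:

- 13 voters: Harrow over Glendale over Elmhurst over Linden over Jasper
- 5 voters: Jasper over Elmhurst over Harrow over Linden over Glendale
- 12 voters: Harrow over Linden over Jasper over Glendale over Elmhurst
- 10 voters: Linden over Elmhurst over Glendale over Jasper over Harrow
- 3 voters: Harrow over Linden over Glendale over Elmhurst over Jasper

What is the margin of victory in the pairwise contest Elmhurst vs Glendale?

13

Ballots ranking Elmhurst above Glendale: 5+10 = 15.
Ballots ranking Glendale above Elmhurst: 13+12+3 = 28.
Glendale wins 28–15, a margin of 13.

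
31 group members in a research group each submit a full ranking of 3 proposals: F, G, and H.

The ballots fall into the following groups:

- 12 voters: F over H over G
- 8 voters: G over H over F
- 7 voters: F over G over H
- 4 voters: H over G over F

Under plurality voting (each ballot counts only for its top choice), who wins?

F

First-place vote totals:
  F: 19
  G: 8
  H: 4
F has the most first-place votes.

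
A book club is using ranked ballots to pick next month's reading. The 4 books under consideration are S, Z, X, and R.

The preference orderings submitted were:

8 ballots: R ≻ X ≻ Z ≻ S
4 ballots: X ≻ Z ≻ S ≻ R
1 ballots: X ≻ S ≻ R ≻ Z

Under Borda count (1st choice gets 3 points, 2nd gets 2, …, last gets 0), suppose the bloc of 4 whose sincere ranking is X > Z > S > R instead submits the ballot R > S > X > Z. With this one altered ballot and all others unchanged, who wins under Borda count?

R

Borda totals with the altered ballot: S 10, Z 8, X 23, R 37.
The switch changes the winner from X to R.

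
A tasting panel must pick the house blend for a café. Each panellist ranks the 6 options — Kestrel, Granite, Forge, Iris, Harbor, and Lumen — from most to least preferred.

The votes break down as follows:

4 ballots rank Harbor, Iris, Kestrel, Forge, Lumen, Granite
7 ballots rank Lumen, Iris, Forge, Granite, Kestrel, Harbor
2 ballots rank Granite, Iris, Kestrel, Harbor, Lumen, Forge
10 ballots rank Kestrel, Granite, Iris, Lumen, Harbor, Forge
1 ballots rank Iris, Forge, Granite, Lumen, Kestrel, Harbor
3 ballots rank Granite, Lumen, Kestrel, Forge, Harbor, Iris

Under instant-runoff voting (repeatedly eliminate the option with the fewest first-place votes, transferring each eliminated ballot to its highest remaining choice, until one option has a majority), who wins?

Kestrel

Round 1: Kestrel 10, Lumen 7, Granite 5, Harbor 4, Iris 1, Forge 0. Forge has the fewest and is eliminated.
Round 2: Kestrel 10, Lumen 7, Granite 5, Harbor 4, Iris 1. Iris has the fewest and is eliminated.
Round 3: Kestrel 10, Lumen 7, Granite 6, Harbor 4. Harbor has the fewest and is eliminated.
Round 4: Kestrel 14, Lumen 7, Granite 6. Kestrel has a majority.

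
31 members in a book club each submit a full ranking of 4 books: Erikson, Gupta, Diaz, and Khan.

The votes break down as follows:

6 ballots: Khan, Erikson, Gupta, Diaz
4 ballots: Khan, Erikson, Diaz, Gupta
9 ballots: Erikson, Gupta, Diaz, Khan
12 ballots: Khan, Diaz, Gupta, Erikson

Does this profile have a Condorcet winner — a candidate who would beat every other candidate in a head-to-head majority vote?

Yes

Head-to-head results (31 voters total):
Erikson vs Gupta: Erikson wins 19–12.
Erikson vs Diaz: Erikson wins 19–12.
Erikson vs Khan: Khan wins 22–9.
Gupta vs Diaz: Diaz wins 16–15.
Gupta vs Khan: Khan wins 22–9.
Diaz vs Khan: Khan wins 22–9.
Khan beats each rival — Erikson (22–9), Gupta (22–9), Diaz (22–9) — so Khan is the Condorcet winner.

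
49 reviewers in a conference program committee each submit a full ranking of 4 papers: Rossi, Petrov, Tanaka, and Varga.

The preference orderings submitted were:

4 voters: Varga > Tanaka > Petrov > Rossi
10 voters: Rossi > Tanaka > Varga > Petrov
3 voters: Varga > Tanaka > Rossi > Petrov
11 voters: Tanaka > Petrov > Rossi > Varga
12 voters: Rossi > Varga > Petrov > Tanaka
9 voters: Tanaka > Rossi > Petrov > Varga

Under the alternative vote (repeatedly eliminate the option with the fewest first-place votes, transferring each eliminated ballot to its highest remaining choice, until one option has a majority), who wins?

Tanaka

Round 1: Rossi 22, Tanaka 20, Varga 7, Petrov 0. Petrov has the fewest and is eliminated.
Round 2: Rossi 22, Tanaka 20, Varga 7. Varga has the fewest and is eliminated.
Round 3: Tanaka 27, Rossi 22. Tanaka has a majority.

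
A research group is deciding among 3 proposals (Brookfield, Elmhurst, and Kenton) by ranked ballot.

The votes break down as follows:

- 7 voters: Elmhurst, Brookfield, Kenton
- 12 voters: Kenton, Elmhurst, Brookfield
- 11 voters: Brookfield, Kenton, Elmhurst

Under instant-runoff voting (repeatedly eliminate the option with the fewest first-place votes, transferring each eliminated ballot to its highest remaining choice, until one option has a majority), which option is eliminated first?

Elmhurst

Round 1: Kenton 12, Brookfield 11, Elmhurst 7. Elmhurst has the fewest and is eliminated.
Round 2: Brookfield 18, Kenton 12. Brookfield has a majority.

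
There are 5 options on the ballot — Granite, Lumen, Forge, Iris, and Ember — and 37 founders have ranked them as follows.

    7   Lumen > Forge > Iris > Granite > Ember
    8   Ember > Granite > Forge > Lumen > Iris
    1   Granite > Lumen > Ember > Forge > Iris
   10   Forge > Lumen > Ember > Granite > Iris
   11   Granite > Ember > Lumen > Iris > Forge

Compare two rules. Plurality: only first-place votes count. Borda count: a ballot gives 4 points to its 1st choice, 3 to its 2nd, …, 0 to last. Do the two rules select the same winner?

No

Plurality first-place counts: Granite 12, Lumen 7, Forge 10, Iris 0, Ember 8 → Granite.
Borda totals: Granite 89, Lumen 91, Forge 78, Iris 25, Ember 87 → Lumen.
The two rules disagree: plurality picks Granite, Borda picks Lumen.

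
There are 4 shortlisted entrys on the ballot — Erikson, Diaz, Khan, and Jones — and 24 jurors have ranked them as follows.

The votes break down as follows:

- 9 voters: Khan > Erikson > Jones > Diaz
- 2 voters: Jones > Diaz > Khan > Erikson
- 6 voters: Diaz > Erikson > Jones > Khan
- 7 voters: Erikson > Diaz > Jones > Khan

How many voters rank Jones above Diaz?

11

Ballots ranking Jones above Diaz: 9+2 = 11.
Ballots ranking Diaz above Jones: 6+7 = 13.
So 11 of 24 voters prefer Jones to Diaz.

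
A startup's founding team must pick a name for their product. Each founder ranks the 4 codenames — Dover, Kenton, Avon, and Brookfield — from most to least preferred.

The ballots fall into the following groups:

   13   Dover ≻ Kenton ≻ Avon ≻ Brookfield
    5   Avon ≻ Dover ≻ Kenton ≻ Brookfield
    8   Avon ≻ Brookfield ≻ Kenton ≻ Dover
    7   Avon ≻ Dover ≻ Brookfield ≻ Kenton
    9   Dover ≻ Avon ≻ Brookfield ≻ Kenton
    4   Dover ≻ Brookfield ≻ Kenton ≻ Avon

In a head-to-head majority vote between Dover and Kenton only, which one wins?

Ballots ranking Dover above Kenton: 13+5+7+9+4 = 38.
Ballots ranking Kenton above Dover: 8.
Dover wins the head-to-head, 38–8.

Dover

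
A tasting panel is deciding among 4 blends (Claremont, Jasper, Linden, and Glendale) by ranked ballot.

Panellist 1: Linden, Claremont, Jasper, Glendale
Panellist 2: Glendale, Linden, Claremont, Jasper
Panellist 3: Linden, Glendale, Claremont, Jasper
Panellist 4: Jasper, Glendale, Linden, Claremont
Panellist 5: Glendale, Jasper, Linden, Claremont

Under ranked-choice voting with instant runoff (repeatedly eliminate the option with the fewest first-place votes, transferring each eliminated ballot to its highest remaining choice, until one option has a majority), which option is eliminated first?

Round 1: Linden 2, Glendale 2, Jasper 1, Claremont 0. Claremont has the fewest and is eliminated.
Round 2: Linden 2, Glendale 2, Jasper 1. Jasper has the fewest and is eliminated.
Round 3: Glendale 3, Linden 2. Glendale has a majority.

Claremont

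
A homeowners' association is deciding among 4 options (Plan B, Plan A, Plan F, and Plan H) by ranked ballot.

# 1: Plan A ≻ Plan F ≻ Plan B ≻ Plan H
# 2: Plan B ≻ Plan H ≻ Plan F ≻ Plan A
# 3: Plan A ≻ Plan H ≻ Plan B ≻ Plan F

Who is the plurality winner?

Plan A

First-place vote totals:
  Plan B: 1
  Plan A: 2
  Plan F: 0
  Plan H: 0
Plan A has the most first-place votes.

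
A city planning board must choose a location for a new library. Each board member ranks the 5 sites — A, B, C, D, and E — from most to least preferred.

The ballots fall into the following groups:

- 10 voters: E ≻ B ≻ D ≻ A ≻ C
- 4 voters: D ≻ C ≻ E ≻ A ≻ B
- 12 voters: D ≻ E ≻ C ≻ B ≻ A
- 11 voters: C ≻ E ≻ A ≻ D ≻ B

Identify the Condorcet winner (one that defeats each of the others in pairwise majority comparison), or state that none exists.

Head-to-head results (37 voters total):
A vs B: B wins 22–15.
A vs C: C wins 27–10.
A vs D: D wins 26–11.
A vs E: E wins 37–0.
B vs C: C wins 27–10.
B vs D: D wins 27–10.
B vs E: E wins 37–0.
C vs D: D wins 26–11.
C vs E: E wins 22–15.
D vs E: E wins 21–16.
E beats each rival — A (37–0), B (37–0), C (22–15), D (21–16) — so E is the Condorcet winner.

E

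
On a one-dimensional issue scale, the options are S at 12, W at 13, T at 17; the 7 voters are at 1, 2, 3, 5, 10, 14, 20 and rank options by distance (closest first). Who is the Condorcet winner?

S

With single-peaked preferences on a line, the Condorcet winner is the candidate closest to the median voter.
The median voter (position 5) is closest to S at 12.
Check: S vs T — voters closer to S: 6 of 7.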